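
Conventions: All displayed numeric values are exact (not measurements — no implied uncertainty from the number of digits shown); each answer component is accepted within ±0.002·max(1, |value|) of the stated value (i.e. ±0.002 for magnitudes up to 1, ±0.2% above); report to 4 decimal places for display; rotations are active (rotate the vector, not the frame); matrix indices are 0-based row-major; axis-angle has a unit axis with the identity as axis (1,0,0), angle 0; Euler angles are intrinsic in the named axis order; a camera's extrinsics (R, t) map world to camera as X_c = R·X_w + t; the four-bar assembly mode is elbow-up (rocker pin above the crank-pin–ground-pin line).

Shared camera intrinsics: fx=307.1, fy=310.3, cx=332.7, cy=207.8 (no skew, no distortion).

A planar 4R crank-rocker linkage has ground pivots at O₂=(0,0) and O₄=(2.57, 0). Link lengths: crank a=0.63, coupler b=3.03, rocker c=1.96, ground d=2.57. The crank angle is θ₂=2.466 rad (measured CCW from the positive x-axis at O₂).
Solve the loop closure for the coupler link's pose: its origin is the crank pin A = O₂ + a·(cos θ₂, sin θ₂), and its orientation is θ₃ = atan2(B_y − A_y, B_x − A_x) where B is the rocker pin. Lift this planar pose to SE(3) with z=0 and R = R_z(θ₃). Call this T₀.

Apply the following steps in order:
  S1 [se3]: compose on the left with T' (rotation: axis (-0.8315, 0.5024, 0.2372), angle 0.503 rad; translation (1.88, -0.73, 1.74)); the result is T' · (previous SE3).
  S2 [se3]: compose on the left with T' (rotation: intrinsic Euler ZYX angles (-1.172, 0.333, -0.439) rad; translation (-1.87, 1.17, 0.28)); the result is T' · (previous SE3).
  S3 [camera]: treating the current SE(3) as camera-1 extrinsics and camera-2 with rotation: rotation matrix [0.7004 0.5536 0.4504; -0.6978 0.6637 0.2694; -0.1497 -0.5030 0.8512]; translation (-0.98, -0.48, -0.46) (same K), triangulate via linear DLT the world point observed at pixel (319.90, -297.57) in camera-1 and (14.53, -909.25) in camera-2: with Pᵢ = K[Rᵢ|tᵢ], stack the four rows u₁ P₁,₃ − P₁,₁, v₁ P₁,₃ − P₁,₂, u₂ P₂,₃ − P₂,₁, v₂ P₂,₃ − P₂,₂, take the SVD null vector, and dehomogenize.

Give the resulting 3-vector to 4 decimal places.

result = (1.1468, -1.2003, 0.6532)

source (fourbar_fk): coupler pose = R=[0.8658 -0.5005 0.0000; 0.5005 0.8658 0.0000; 0.0000 0.0000 1.0000], t=(-0.4916, 0.3940, 0.0000)
after S1 (compose_se3): R=[0.7495 -0.6251 0.2178; 0.5083 0.7543 0.4156; -0.4240 -0.2008 0.8831], t=(1.3417, -0.4033, 1.7190)
after S2 (compose_se3): R=[0.4568 0.2573 0.8515; -0.3634 0.9277 -0.0854; -0.8119 -0.2704 0.5173], t=(-0.8215, -0.3769, 1.4739)
after S3 (triangulate): (1.1468, -1.2003, 0.6532)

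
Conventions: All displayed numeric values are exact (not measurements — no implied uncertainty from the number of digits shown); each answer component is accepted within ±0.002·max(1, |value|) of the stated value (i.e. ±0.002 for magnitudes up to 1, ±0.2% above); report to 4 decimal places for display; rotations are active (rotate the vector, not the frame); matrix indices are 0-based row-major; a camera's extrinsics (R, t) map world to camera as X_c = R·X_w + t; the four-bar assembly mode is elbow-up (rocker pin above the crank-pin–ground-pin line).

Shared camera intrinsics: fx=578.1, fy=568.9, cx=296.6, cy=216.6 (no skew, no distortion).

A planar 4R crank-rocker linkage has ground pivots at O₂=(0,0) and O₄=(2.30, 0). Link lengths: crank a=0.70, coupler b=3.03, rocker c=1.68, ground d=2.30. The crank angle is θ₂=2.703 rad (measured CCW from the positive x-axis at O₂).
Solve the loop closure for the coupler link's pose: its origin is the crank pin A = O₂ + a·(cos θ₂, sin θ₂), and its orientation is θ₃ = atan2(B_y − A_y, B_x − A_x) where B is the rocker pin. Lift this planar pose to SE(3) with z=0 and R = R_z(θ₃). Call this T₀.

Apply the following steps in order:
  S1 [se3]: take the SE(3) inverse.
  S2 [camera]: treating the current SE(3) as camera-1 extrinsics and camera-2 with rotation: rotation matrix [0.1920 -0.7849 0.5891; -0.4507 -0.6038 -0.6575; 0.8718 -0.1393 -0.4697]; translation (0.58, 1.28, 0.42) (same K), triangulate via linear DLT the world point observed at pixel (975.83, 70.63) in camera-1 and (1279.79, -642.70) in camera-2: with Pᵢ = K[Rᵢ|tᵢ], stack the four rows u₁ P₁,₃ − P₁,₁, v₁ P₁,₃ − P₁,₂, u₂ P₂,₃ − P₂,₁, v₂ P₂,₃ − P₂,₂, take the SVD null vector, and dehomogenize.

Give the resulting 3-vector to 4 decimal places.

source (fourbar_fk): coupler pose = R=[0.8925 -0.4511 0.0000; 0.4511 0.8925 0.0000; 0.0000 0.0000 1.0000], t=(-0.6337, 0.2973, 0.0000)
after S1 (invert_se3): R=[0.8925 0.4511 0.0000; -0.4511 0.8925 0.0000; 0.0000 0.0000 1.0000], t=(0.4315, -0.5512, 0.0000)
after S2 (triangulate): (1.5332, 0.8576, 1.8611)

result = (1.5332, 0.8576, 1.8611)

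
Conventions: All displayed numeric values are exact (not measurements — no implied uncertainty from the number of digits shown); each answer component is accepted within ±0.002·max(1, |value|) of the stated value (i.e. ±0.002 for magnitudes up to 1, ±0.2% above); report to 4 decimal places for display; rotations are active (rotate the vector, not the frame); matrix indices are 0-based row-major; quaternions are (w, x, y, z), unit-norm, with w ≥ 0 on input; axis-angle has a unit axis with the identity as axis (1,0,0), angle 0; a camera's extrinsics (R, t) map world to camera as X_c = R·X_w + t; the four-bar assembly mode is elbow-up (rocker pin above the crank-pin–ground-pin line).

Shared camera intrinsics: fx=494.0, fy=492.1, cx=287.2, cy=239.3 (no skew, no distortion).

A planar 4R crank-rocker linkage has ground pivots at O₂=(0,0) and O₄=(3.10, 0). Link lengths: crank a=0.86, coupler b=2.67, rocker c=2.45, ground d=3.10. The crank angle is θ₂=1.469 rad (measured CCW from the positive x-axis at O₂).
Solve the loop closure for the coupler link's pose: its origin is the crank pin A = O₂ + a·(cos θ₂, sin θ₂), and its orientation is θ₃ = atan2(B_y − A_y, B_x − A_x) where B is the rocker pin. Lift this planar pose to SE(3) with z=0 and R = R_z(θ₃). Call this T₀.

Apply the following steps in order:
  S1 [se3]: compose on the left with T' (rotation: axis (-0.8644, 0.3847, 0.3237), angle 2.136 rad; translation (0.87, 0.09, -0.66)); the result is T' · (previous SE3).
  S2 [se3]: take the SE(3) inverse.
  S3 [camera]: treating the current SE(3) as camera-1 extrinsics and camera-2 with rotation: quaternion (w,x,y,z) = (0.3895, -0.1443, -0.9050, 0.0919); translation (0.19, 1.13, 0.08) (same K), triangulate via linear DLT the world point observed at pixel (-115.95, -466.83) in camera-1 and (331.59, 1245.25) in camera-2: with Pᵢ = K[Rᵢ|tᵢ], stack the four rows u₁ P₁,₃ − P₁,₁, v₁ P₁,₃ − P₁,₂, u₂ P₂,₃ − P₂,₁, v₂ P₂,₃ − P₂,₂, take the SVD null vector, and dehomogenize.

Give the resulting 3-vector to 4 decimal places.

source (fourbar_fk): coupler pose = R=[0.8357 -0.5493 0.0000; 0.5493 0.8357 0.0000; 0.0000 0.0000 1.0000], t=(0.0874, 0.8555, 0.0000)
after S1 (compose_se3): R=[0.0807 -0.9912 -0.1048; -0.3676 -0.1273 0.9212; -0.9265 -0.0358 -0.3747], t=(0.2527, -0.1945, -1.1869)
after S2 (invert_se3): R=[0.0807 -0.3676 -0.9265; -0.9912 -0.1273 -0.0358; -0.1048 0.9212 -0.3747], t=(-1.1915, 0.1833, -0.2390)
after S3 (triangulate): (1.3219, 1.0047, -0.8172)

result = (1.3219, 1.0047, -0.8172)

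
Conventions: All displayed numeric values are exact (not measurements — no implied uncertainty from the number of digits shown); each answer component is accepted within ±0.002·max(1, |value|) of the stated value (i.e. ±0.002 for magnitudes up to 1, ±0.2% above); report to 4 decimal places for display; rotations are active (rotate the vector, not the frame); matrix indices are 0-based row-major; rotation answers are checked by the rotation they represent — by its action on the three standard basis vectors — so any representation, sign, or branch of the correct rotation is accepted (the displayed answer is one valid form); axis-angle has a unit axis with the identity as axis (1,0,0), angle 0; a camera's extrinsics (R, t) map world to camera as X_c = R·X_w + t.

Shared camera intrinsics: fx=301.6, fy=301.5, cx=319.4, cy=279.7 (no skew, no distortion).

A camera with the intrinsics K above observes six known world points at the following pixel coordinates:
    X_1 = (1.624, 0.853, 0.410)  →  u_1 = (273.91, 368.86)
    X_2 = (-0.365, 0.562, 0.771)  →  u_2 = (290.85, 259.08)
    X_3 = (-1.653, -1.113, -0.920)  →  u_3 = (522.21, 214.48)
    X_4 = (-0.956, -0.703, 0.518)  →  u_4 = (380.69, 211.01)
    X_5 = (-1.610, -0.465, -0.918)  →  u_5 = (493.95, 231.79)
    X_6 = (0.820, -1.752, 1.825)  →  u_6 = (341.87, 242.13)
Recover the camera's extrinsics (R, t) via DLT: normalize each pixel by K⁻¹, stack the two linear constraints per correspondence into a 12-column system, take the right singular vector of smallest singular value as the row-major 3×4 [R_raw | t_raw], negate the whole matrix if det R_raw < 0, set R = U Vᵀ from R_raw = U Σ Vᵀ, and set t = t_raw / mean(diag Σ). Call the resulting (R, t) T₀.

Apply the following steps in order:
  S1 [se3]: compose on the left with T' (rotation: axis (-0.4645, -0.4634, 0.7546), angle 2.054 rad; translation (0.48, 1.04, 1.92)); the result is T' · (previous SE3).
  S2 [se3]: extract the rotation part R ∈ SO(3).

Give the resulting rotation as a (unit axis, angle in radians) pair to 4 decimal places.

source (pnp_recover): camera pose = R=[-0.1903 -0.7576 -0.6244; 0.7187 0.3257 -0.6143; 0.6688 -0.5656 0.4825], t=(0.4601, 0.2800, 4.1802)
after S1 (compose_se3): R=[-0.8432 0.5201 -0.1362; -0.3624 -0.7370 -0.5706; -0.3971 -0.4317 0.8099], t=(-3.5487, 1.0291, 3.1584)
after S2 (rot_of_se3): [-0.8432 0.5201 -0.1362; -0.3624 -0.7370 -0.5706; -0.3971 -0.4317 0.8099]

rotation (axis_angle) = ((0.1492, 0.2804, -0.9482), 2.6576)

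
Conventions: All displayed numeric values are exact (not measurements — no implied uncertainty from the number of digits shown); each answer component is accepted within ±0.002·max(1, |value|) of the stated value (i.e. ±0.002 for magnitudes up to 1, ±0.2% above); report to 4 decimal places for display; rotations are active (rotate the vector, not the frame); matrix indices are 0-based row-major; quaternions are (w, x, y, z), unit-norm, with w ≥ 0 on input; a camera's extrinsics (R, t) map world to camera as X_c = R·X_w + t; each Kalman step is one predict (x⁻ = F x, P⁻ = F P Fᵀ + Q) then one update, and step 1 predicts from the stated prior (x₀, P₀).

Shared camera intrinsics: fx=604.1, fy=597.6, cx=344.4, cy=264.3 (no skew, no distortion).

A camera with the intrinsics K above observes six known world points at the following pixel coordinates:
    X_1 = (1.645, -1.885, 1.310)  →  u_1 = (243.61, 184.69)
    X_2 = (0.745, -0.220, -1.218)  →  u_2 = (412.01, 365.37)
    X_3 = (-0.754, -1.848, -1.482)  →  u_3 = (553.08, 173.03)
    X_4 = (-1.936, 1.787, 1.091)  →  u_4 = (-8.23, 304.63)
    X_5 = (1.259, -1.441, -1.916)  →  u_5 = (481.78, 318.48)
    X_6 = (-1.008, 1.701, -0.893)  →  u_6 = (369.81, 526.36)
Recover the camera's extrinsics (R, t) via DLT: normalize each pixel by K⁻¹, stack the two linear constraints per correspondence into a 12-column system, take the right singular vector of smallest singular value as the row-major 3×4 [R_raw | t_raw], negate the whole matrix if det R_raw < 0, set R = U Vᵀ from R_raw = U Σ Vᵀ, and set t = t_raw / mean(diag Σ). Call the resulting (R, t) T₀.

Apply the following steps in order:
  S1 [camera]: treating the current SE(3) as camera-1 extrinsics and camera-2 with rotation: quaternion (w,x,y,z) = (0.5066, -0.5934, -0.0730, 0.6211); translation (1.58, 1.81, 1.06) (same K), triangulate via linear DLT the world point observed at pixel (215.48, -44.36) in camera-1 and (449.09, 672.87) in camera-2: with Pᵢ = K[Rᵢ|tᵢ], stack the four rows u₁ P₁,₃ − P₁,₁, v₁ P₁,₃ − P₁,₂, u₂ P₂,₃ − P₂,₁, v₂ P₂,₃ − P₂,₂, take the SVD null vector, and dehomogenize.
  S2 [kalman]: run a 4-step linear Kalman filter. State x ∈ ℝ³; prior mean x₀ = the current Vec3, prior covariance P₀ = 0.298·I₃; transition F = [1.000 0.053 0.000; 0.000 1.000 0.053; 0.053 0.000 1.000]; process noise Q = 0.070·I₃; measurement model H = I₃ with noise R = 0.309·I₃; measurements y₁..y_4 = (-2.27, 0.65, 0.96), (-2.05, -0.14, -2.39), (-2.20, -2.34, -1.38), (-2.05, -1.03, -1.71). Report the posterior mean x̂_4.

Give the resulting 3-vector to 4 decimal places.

source (pnp_recover): camera pose = R=[-0.2728 -0.3651 -0.8901; 0.4778 0.7516 -0.4548; 0.8351 -0.5493 -0.0306], t=(-0.3100, 0.2400, 5.0399)
after S1 (triangulate): (-1.4202, -1.4975, 1.8093)
after S2 (kf_track): (-2.1483, -1.1092, -1.2494)

result = (-2.1483, -1.1092, -1.2494)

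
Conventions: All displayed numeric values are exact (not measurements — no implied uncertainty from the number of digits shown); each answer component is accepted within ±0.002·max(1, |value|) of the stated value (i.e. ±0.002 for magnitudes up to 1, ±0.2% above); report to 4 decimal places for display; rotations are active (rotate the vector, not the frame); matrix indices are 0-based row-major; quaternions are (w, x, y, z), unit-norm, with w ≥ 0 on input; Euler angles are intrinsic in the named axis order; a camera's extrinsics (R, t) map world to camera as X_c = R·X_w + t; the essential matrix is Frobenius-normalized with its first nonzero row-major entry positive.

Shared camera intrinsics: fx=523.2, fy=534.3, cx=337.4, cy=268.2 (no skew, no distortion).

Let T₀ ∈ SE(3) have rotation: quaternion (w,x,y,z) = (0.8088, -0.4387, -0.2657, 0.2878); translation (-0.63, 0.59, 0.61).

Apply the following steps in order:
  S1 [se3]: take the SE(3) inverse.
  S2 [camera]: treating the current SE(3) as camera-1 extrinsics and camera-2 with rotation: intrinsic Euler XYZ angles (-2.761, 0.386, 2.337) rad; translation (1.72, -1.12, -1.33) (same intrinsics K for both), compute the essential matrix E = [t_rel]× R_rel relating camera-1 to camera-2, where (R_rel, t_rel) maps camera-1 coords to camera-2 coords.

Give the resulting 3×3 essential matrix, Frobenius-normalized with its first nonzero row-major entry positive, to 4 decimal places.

after S1 (invert_se3): R=[0.6932 0.6986 0.1773; -0.2324 0.4494 -0.8625; -0.6823 0.5567 0.4739], t=(-0.0836, 0.1146, -1.0474)
after S2 (essential): [0.0960 0.0471 0.4224; 0.6468 -0.2740 -0.0751; 0.0764 0.0802 0.5467]

matrix = [0.0960 0.0471 0.4224; 0.6468 -0.2740 -0.0751; 0.0764 0.0802 0.5467]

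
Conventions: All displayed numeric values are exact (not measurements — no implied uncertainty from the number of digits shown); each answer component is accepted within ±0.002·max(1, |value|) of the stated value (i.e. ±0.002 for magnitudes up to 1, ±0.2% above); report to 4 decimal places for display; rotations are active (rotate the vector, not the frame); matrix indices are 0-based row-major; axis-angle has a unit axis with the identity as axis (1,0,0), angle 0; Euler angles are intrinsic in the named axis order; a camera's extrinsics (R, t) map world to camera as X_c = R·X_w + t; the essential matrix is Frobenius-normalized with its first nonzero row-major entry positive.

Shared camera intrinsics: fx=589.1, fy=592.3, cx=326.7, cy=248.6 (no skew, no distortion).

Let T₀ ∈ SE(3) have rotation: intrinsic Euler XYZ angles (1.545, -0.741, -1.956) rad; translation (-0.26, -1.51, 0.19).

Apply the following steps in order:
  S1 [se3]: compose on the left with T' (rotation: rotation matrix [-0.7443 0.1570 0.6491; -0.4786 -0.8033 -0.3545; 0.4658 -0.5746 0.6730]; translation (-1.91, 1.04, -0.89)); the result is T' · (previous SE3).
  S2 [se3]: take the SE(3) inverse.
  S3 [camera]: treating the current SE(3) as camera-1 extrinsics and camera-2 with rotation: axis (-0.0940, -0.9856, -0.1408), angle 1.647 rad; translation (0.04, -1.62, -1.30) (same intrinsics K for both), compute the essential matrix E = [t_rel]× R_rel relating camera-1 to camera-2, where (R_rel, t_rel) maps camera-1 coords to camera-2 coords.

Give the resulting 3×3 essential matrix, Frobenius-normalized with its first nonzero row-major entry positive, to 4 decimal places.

after S1 (compose_se3): R=[-0.3632 -0.8419 0.3990; 0.2790 0.3103 0.9088; -0.8890 0.4414 0.1222], t=(-1.8302, 2.3100, -0.0157)
after S2 (invert_se3): R=[-0.3632 0.2790 -0.8890; -0.8419 0.3103 0.4414; 0.3990 0.9088 0.1222], t=(-1.3231, -2.2509, -1.3672)
after S3 (essential): [0.0003 0.1659 0.6676; -0.5895 0.3376 -0.1214; -0.1356 0.1182 0.1351]

matrix = [0.0003 0.1659 0.6676; -0.5895 0.3376 -0.1214; -0.1356 0.1182 0.1351]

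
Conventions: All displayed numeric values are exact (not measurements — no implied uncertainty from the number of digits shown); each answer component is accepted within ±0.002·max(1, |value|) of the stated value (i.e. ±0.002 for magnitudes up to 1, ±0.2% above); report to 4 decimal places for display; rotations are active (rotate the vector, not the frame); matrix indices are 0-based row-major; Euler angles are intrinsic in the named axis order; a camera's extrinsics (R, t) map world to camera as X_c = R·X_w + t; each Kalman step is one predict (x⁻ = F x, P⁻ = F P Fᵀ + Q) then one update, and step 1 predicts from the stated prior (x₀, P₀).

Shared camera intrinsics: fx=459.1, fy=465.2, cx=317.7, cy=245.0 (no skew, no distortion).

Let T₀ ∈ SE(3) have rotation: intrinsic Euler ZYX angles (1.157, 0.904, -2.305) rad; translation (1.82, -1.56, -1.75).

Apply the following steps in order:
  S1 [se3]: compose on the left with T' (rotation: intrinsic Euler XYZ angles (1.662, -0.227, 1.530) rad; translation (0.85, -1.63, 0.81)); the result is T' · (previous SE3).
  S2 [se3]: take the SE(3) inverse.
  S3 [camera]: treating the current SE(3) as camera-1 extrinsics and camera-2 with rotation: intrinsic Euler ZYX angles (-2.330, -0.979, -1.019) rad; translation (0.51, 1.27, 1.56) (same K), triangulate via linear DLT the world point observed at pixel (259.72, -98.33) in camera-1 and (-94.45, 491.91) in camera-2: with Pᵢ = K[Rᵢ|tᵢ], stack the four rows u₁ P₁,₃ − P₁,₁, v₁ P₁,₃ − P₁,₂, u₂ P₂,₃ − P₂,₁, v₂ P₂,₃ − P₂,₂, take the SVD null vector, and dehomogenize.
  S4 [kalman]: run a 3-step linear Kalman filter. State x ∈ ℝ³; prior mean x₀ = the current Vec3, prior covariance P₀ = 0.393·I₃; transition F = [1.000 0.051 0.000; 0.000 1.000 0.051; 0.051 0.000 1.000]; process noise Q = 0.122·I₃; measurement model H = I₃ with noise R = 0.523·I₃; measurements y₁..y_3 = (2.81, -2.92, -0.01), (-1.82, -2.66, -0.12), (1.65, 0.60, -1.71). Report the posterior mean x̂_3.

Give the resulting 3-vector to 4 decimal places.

result = (0.8389, -0.9683, -0.9818)

after S1 (compose_se3): R=[-0.3646 0.9006 0.2365; 0.8623 0.2306 0.4509; 0.3516 0.3683 -0.8607], t=(2.8349, -0.4578, 2.6794)
after S2 (invert_se3): R=[-0.3646 0.8623 0.3516; 0.9006 0.2306 0.3683; 0.2365 0.4509 -0.8607], t=(0.4862, -3.4346, 1.8419)
after S3 (triangulate): (1.3378, 0.2154, -1.9316)
after S4 (kf_track): (0.8389, -0.9683, -0.9818)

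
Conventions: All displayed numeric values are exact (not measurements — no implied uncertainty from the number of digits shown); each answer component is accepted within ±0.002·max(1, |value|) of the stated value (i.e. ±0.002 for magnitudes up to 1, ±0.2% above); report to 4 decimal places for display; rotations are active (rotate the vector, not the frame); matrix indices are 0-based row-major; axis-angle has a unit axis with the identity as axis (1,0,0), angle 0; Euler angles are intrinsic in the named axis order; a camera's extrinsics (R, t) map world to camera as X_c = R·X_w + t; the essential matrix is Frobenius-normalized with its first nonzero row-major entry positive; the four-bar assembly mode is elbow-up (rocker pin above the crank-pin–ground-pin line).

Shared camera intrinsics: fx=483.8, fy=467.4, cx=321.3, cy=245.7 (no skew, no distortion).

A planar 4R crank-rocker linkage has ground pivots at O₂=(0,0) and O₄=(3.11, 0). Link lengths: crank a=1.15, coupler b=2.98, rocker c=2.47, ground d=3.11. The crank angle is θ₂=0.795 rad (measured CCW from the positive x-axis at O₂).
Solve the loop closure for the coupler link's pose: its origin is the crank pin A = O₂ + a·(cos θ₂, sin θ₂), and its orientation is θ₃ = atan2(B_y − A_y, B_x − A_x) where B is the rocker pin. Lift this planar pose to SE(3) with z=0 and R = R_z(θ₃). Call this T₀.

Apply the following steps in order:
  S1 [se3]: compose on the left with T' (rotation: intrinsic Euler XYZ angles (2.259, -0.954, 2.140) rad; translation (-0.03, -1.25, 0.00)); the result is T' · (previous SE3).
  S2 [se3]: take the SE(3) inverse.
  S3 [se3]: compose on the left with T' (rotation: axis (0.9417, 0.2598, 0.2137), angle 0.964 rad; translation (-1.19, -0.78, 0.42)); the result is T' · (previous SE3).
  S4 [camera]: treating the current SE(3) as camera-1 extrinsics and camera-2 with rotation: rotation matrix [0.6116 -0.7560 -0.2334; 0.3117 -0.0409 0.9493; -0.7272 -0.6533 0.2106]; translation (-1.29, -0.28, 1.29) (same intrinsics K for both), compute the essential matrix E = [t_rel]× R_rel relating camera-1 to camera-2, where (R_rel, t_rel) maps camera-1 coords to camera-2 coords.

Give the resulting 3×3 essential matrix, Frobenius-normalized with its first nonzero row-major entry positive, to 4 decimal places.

source (fourbar_fk): coupler pose = R=[0.8344 -0.5511 0.0000; 0.5511 0.8344 0.0000; 0.0000 0.0000 1.0000], t=(0.8053, 0.8209, 0.0000)
after S1 (compose_se3): R=[-0.5287 -0.2347 -0.8157; 0.3181 0.8362 -0.4468; 0.7870 -0.4957 -0.3674], t=(-0.6810, -0.6907, 0.7654)
after S2 (invert_se3): R=[-0.5287 0.3181 0.7870; -0.2347 0.8362 -0.4957; -0.8157 -0.4468 -0.3674], t=(-0.7427, 0.7970, -0.5829)
after S3 (compose_se3): R=[-0.7311 0.1098 0.6734; 0.3225 0.9253 0.1993; -0.6013 0.3629 -0.7119], t=(-2.1275, -0.0738, 0.8060)
after S4 (essential): [0.0414 0.3195 -0.4282; 0.0476 0.6275 0.2021; 0.0151 -0.0217 -0.5247]

matrix = [0.0414 0.3195 -0.4282; 0.0476 0.6275 0.2021; 0.0151 -0.0217 -0.5247]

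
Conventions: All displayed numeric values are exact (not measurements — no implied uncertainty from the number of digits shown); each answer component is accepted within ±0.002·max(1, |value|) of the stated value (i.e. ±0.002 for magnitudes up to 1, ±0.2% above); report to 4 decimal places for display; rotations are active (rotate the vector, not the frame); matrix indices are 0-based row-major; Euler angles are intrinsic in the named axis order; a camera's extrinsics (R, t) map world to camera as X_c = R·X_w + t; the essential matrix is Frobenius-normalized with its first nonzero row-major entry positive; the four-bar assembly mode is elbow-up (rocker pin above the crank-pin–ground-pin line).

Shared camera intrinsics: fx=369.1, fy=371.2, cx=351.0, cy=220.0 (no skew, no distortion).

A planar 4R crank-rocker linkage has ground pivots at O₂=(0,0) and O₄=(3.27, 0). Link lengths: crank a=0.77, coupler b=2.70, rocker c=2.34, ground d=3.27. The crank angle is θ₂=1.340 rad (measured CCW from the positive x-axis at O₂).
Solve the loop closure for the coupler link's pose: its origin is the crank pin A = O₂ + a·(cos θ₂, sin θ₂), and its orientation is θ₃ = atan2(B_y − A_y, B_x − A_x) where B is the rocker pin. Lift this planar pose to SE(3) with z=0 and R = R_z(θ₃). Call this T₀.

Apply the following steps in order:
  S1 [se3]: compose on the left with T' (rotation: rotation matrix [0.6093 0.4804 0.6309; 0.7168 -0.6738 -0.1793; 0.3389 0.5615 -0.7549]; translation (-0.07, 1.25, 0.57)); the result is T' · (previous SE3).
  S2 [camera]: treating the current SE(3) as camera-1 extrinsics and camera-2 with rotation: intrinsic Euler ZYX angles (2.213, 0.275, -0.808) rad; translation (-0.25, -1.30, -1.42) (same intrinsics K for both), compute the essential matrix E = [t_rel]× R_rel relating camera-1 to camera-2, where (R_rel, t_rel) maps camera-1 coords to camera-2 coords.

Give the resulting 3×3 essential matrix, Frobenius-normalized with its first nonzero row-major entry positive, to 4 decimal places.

source (fourbar_fk): coupler pose = R=[0.8448 -0.5351 0.0000; 0.5351 0.8448 0.0000; 0.0000 0.0000 1.0000], t=(0.1761, 0.7496, 0.0000)
after S1 (compose_se3): R=[0.7718 0.0798 0.6309; 0.2451 -0.9528 -0.1793; 0.5868 0.2930 -0.7549], t=(0.3974, 0.8712, 1.0506)
after S2 (essential): [0.0108 0.1222 -0.6926; -0.2359 0.0631 0.0764; 0.6305 -0.2055 -0.0008]

matrix = [0.0108 0.1222 -0.6926; -0.2359 0.0631 0.0764; 0.6305 -0.2055 -0.0008]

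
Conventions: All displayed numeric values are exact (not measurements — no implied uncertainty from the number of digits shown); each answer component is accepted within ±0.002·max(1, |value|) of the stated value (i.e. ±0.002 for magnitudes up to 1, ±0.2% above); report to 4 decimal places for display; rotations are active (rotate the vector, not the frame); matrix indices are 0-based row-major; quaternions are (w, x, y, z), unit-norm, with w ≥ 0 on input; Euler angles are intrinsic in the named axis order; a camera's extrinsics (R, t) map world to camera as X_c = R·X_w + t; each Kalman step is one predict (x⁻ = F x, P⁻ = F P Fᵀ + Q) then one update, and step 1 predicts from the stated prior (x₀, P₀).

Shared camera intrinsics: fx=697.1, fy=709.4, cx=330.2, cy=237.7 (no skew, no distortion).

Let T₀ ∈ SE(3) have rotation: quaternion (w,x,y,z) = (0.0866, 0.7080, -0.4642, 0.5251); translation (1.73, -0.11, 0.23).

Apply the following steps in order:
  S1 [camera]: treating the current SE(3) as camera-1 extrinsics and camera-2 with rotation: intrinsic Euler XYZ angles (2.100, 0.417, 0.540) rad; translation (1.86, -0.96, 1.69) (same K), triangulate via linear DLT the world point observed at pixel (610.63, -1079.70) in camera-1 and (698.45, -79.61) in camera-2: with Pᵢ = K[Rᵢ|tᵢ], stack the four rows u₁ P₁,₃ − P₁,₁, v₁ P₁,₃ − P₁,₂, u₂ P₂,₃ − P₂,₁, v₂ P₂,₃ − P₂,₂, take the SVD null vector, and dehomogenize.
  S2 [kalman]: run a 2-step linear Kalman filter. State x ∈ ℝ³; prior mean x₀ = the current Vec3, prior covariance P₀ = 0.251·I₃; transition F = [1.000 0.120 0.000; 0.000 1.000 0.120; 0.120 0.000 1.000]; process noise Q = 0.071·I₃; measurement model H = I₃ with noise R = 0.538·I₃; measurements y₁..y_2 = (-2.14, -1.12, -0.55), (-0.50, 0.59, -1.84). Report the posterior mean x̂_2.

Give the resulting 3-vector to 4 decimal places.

after S1 (triangulate): (1.2087, 1.6049, -0.3495)
after S2 (kf_track): (-0.1613, 0.4203, -0.9414)

result = (-0.1613, 0.4203, -0.9414)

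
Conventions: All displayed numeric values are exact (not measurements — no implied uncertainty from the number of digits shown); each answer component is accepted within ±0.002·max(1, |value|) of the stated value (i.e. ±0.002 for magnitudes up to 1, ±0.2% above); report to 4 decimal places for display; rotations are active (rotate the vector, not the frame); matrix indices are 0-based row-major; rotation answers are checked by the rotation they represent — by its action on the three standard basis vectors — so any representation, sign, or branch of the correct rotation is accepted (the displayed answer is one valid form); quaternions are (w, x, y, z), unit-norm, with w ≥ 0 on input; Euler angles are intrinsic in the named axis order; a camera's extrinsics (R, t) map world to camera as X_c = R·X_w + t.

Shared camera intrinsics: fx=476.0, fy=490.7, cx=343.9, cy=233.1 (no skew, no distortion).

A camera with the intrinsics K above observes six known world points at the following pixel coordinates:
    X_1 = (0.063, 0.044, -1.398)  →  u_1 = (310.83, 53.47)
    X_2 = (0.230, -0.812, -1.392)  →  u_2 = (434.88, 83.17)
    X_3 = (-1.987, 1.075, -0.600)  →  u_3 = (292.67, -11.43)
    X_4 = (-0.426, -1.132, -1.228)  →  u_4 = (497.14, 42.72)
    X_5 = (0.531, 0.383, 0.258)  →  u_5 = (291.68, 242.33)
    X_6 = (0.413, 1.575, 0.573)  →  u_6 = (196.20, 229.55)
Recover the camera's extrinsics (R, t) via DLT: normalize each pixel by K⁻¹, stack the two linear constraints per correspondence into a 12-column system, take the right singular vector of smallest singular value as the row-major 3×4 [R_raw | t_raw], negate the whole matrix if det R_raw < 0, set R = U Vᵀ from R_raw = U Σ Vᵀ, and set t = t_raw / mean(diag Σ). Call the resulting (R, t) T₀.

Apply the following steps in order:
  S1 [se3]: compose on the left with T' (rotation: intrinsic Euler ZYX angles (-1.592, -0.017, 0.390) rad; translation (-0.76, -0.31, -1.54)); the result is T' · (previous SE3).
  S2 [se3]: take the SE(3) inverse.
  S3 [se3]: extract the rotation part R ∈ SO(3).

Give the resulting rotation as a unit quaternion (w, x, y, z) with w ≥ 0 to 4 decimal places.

source (pnp_recover): camera pose = R=[-0.2733 -0.9550 0.1155; 0.8144 -0.1658 0.5561; -0.5119 0.2461 0.8231], t=(0.0000, -0.4300, 4.3497)
after S1 (compose_se3): R=[0.9534 -0.2265 0.1993; 0.2503 0.9627 -0.1032; -0.1684 0.1483 0.9745], t=(-2.8096, -0.2009, 2.3191)
after S2 (invert_se3): R=[0.9534 0.2503 -0.1684; -0.2265 0.9627 0.1483; 0.1993 -0.1032 0.9745], t=(3.1196, -0.7869, -1.7208)
after S3 (rot_of_se3): [0.9534 0.2503 -0.1684; -0.2265 0.9627 0.1483; 0.1993 -0.1032 0.9745]

rotation (quat) = (0.9862, -0.0638, -0.0932, -0.1209)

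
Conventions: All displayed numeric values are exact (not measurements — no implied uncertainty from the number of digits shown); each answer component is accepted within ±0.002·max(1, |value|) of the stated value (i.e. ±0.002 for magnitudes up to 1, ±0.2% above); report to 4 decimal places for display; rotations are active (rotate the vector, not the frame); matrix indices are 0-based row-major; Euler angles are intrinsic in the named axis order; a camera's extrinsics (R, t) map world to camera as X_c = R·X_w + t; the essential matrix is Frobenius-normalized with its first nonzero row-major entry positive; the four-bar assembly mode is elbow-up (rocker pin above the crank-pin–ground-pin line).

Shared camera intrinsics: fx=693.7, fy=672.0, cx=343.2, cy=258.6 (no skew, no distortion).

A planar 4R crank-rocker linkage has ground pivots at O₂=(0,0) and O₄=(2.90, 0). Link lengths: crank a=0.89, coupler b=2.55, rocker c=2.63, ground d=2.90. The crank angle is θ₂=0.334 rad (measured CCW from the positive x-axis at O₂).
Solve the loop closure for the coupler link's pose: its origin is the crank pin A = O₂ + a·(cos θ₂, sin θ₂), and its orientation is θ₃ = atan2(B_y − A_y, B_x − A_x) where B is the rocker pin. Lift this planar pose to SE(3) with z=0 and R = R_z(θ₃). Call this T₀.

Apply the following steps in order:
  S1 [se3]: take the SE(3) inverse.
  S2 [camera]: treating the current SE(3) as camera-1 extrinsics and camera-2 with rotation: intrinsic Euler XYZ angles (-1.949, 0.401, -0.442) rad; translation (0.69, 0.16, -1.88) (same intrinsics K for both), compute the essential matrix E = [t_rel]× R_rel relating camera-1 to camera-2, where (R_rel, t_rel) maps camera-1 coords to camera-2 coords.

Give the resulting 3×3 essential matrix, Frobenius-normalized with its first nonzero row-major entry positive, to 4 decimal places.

source (fourbar_fk): coupler pose = R=[0.4955 -0.8686 0.0000; 0.8686 0.4955 0.0000; 0.0000 0.0000 1.0000], t=(0.8408, 0.2918, 0.0000)
after S1 (invert_se3): R=[0.4955 0.8686 0.0000; -0.8686 0.4955 -0.0000; 0.0000 0.0000 1.0000], t=(-0.6700, 0.5858, 0.0000)
after S2 (essential): [0.2501 0.0162 -0.4614; 0.1986 -0.6761 0.0434; 0.2112 0.0657 -0.4207]

matrix = [0.2501 0.0162 -0.4614; 0.1986 -0.6761 0.0434; 0.2112 0.0657 -0.4207]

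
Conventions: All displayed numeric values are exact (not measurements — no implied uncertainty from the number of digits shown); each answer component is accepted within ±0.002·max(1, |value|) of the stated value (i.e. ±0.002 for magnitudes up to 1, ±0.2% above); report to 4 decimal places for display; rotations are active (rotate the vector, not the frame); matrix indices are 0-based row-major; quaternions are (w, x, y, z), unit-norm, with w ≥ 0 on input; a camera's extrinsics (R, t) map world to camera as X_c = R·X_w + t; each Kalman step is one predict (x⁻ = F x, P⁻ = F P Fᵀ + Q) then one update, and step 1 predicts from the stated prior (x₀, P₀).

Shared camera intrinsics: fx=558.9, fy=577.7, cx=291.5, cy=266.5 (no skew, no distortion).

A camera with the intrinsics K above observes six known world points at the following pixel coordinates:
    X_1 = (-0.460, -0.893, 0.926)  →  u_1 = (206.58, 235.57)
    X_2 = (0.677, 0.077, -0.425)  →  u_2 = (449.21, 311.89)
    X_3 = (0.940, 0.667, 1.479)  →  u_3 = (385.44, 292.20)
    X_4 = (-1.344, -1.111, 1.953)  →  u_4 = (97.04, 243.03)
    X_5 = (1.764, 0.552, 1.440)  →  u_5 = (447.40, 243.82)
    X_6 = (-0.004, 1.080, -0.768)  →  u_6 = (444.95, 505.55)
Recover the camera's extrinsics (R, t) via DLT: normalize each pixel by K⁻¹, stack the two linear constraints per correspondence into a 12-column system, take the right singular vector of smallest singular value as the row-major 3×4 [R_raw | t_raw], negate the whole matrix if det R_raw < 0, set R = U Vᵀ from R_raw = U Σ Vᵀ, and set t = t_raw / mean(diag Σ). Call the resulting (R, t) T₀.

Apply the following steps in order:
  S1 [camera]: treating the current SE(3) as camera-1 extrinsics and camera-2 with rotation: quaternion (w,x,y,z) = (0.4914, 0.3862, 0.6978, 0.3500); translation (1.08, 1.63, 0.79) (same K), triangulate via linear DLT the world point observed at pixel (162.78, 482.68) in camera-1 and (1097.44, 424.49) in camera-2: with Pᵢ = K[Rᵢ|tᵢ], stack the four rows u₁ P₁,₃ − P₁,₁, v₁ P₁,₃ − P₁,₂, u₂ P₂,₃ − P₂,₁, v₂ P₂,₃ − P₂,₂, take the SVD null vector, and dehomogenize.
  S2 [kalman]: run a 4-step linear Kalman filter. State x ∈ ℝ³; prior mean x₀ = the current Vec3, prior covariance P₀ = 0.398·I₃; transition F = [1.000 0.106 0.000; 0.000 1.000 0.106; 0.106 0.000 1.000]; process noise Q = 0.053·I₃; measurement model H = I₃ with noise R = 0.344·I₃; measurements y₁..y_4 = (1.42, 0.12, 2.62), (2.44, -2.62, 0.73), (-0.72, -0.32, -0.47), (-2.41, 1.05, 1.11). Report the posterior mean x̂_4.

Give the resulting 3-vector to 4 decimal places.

source (pnp_recover): camera pose = R=[0.8549 0.4212 -0.3029; -0.4920 0.8435 -0.2157; 0.1646 0.3334 0.9283], t=(0.3500, 0.4799, 4.1197)
after S1 (triangulate): (-1.9456, 1.1468, 1.4912)
after S2 (kf_track): (-0.6498, 0.0520, 0.8814)

result = (-0.6498, 0.0520, 0.8814)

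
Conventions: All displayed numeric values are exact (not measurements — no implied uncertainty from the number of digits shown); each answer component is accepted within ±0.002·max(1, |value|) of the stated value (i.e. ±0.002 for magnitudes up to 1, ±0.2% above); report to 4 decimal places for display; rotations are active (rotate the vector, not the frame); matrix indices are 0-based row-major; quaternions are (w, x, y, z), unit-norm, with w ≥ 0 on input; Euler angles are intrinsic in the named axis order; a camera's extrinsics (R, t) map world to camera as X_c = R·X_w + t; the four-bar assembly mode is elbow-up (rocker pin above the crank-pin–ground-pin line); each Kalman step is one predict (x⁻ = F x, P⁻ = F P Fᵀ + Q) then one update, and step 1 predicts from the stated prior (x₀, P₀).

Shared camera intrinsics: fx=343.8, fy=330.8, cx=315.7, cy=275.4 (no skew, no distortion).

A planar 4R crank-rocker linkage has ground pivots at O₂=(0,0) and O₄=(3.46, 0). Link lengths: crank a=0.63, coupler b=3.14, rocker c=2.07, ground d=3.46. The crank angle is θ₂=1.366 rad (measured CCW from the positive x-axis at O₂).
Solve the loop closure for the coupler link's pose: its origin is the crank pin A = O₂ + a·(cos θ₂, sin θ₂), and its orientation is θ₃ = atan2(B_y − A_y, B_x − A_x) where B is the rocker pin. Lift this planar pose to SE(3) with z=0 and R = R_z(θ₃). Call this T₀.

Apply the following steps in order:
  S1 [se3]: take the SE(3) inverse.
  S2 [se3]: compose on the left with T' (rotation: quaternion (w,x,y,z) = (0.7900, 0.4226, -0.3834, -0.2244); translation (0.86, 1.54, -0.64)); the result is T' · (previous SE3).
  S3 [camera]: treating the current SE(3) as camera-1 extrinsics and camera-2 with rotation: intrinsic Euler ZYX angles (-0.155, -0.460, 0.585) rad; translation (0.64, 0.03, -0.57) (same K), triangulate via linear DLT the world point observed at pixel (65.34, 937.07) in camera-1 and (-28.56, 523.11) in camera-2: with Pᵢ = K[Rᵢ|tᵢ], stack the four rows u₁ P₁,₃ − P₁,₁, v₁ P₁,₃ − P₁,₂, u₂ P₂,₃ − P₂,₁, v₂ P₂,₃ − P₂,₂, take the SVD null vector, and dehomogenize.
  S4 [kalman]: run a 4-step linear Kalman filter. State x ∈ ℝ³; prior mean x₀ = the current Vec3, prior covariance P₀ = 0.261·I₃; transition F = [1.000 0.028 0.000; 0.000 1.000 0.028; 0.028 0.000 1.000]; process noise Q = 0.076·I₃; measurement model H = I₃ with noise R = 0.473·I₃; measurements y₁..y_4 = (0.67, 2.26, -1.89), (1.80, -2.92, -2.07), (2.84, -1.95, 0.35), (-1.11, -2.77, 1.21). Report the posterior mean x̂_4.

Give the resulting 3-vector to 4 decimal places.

source (fourbar_fk): coupler pose = R=[0.8970 -0.4420 0.0000; 0.4420 0.8970 0.0000; 0.0000 0.0000 1.0000], t=(0.1281, 0.6168, 0.0000)
after S1 (invert_se3): R=[0.8970 0.4420 0.0000; -0.4420 0.8970 0.0000; 0.0000 0.0000 1.0000], t=(-0.3876, -0.4967, 0.0000)
after S2 (compose_se3): R=[0.5295 0.2949 -0.7954; -0.8483 0.1863 -0.4956; 0.0020 0.9372 0.3489], t=(0.6102, 1.5338, -1.2183)
after S3 (triangulate): (-0.8895, 1.6604, 1.6137)
after S4 (kf_track): (0.4761, -1.3153, 0.1862)

result = (0.4761, -1.3153, 0.1862)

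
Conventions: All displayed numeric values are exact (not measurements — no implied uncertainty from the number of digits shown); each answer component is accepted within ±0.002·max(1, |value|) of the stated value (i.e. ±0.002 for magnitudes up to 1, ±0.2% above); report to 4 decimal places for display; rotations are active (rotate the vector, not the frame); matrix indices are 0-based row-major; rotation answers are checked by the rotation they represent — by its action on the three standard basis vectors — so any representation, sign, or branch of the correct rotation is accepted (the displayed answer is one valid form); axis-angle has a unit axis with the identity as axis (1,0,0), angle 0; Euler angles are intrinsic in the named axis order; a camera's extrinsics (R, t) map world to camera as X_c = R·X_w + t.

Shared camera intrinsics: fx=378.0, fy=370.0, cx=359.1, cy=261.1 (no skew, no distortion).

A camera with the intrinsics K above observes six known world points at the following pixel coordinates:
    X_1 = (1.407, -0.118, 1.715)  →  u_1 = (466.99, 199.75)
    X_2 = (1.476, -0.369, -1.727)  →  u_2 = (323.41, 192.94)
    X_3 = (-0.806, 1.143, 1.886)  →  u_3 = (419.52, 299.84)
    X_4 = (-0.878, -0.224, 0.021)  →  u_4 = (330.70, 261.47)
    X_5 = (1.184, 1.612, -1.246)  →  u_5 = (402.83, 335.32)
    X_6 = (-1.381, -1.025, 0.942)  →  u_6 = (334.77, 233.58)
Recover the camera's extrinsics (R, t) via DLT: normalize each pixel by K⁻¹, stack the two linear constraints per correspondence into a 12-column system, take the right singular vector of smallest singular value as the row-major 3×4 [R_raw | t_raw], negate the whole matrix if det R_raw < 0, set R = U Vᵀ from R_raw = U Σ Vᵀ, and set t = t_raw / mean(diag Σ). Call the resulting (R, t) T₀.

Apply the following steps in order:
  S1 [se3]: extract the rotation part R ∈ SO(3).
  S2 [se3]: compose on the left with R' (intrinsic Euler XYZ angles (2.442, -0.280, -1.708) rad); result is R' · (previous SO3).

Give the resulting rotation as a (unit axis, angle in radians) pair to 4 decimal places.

rotation (axis_angle) = ((-0.5620, -0.8232, 0.0807), 2.6941)

source (pnp_recover): camera pose = R=[0.5906 0.4167 0.6910; -0.4323 0.8865 -0.1651; -0.6814 -0.2012 0.7037], t=(0.0400, -0.1700, 6.7598)
after S1 (rot_of_se3): [0.5906 0.4167 0.6910; -0.4323 0.8865 -0.1651; -0.6814 -0.2012 0.7037]
after S2 (compose_so3): [-0.3008 0.8448 -0.4425; 0.9147 0.3870 0.1169; 0.2700 -0.3695 -0.8891]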